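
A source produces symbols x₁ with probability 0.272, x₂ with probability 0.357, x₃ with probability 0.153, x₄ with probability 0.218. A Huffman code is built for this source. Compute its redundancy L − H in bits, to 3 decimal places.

Entropy H = −Σ p log₂ p ≈ 1.9349 bits.
Huffman merges: 153/1000+109/500→371/1000; 34/125+357/1000→629/1000; 371/1000+629/1000→1. L = 2 ≈ 2.0000.
L − H = 2.0000 − 1.9349 = 0.065 bits.

0.065 bits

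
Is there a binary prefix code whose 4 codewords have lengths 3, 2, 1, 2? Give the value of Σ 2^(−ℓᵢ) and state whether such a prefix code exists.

1.125; no

With common denominator 2^3 = 8: Σ 2^(−ℓᵢ) = 1/8 + 2/8 + 4/8 + 2/8 = 9/8 = 1.125.
Kraft's inequality requires Σ ≤ 1; here Σ = 1.125 > 1, so no such prefix code exists.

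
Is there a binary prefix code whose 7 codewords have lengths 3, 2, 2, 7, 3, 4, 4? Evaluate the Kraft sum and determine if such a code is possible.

With common denominator 2^7 = 128: Σ 2^(−ℓᵢ) = 16/128 + 32/128 + 32/128 + 1/128 + 16/128 + 8/128 + 8/128 = 113/128 = 0.8828125.
Kraft's inequality requires Σ ≤ 1; here Σ = 0.8828125 ≤ 1, so such a prefix code exists.

0.8828125; yes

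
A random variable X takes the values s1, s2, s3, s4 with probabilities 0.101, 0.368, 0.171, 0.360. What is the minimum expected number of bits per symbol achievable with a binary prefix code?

1.904 bits/symbol

Repeatedly combine the two least-probable nodes; the expected code length is the sum of the merged weights.
merge 101/1000 + 171/1000 → 34/125
merge 34/125 + 9/25 → 79/125
merge 46/125 + 79/125 → 1
L = 34/125 + 79/125 + 1 = 238/125 = 1.904 bits/symbol.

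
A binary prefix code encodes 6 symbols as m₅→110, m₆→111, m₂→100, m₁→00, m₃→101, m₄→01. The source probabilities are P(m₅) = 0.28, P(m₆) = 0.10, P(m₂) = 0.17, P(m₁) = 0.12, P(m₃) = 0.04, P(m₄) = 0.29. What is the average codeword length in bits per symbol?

L̄ = Σ pᵢ·ℓᵢ = 0.28·3 + 0.10·3 + 0.17·3 + 0.12·2 + 0.04·3 + 0.29·2 = 2.59 bits/symbol.

2.59 bits/symbol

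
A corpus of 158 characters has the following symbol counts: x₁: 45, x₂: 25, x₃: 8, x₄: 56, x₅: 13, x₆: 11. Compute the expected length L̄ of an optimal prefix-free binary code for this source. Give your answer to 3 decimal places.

2.323 bits/symbol

Probabilities are the counts divided by 158.
Repeatedly combine the two least-probable nodes; the expected code length is the sum of the merged weights.
merge 4/79 + 11/158 → 19/158
merge 13/158 + 19/158 → 16/79
merge 25/158 + 16/79 → 57/158
merge 45/158 + 28/79 → 101/158
merge 57/158 + 101/158 → 1
L = 19/158 + 16/79 + 57/158 + 101/158 + 1 = 367/158 ≈ 2.323 bits/symbol.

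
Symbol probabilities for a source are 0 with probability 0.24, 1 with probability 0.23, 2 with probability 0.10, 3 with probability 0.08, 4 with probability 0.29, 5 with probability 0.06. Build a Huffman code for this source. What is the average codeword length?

Repeatedly combine the two least-probable nodes; the expected code length is the sum of the merged weights.
merge 3/50 + 2/25 → 7/50
merge 1/10 + 7/50 → 6/25
merge 23/100 + 6/25 → 47/100
merge 6/25 + 29/100 → 53/100
merge 47/100 + 53/100 → 1
L = 7/50 + 6/25 + 47/100 + 53/100 + 1 = 119/50 = 2.38 bits/symbol.

2.38 bits/symbol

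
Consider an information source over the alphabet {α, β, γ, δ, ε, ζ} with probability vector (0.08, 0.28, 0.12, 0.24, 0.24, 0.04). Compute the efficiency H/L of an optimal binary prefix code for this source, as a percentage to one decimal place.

99.4%

Entropy H = −Σ p log₂ p ≈ 2.3468 bits.
Huffman merges: 1/25+2/25→3/25; 3/25+3/25→6/25; 6/25+6/25→12/25; 6/25+7/25→13/25; 12/25+13/25→1. L = 59/25 ≈ 2.3600.
Efficiency = H/L = 2.3468/2.3600 = 99.4%.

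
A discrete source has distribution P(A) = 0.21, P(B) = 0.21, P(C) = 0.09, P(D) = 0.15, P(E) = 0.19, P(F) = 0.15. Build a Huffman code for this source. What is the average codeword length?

Repeatedly combine the two least-probable nodes; the expected code length is the sum of the merged weights.
merge 9/100 + 3/20 → 6/25
merge 3/20 + 19/100 → 17/50
merge 21/100 + 21/100 → 21/50
merge 6/25 + 17/50 → 29/50
merge 21/50 + 29/50 → 1
L = 6/25 + 17/50 + 21/50 + 29/50 + 1 = 129/50 = 2.58 bits/symbol.

2.58 bits/symbol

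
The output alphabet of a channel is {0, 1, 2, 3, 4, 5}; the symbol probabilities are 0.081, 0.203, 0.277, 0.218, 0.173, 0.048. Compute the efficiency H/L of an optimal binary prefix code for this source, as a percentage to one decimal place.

98.8%

Entropy H = −Σ p log₂ p ≈ 2.4010 bits.
Huffman merges: 6/125+81/1000→129/1000; 129/1000+173/1000→151/500; 203/1000+109/500→421/1000; 277/1000+151/500→579/1000; 421/1000+579/1000→1. L = 2431/1000 ≈ 2.4310.
Efficiency = H/L = 2.4010/2.4310 = 98.8%.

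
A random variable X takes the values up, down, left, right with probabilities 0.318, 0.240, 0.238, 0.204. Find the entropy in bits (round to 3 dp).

H = −Σ pᵢ log₂ pᵢ.
−0.318·log₂(0.318) = 0.5256
−0.240·log₂(0.240) = 0.4941
−0.238·log₂(0.238) = 0.4929
−0.204·log₂(0.204) = 0.4678
Sum ≈ 1.9805 → 1.980 bits.

1.980 bits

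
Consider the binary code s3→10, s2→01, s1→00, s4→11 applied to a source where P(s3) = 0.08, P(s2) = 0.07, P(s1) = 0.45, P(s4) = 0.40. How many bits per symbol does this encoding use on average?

L̄ = Σ pᵢ·ℓᵢ = 0.08·2 + 0.07·2 + 0.45·2 + 0.40·2 = 2 bits/symbol.

2 bits/symbol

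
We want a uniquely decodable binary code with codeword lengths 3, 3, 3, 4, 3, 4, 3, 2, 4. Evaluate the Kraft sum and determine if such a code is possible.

With common denominator 2^4 = 16: Σ 2^(−ℓᵢ) = 2/16 + 2/16 + 2/16 + 1/16 + 2/16 + 1/16 + 2/16 + 4/16 + 1/16 = 17/16 = 1.0625.
Kraft's inequality requires Σ ≤ 1; here Σ = 1.0625 > 1, so no such prefix code exists.

1.0625; no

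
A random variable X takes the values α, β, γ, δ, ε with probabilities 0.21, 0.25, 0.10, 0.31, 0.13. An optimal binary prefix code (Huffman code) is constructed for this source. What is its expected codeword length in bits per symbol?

2.23 bits/symbol

Repeatedly combine the two least-probable nodes; the expected code length is the sum of the merged weights.
merge 1/10 + 13/100 → 23/100
merge 21/100 + 23/100 → 11/25
merge 1/4 + 31/100 → 14/25
merge 11/25 + 14/25 → 1
L = 23/100 + 11/25 + 14/25 + 1 = 223/100 = 2.23 bits/symbol.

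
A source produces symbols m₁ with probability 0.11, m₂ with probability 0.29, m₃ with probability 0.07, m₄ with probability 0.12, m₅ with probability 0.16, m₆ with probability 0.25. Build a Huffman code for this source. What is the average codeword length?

2.46 bits/symbol

Repeatedly combine the two least-probable nodes; the expected code length is the sum of the merged weights.
merge 7/100 + 11/100 → 9/50
merge 3/25 + 4/25 → 7/25
merge 9/50 + 1/4 → 43/100
merge 7/25 + 29/100 → 57/100
merge 43/100 + 57/100 → 1
L = 9/50 + 7/25 + 43/100 + 57/100 + 1 = 123/50 = 2.46 bits/symbol.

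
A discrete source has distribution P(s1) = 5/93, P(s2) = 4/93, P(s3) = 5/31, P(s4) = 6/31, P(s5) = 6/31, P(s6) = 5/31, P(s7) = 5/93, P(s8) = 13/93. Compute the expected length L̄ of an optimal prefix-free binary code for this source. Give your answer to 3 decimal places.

2.860 bits/symbol

Repeatedly combine the two least-probable nodes; the expected code length is the sum of the merged weights.
merge 4/93 + 5/93 → 3/31
merge 5/93 + 3/31 → 14/93
merge 13/93 + 14/93 → 9/31
merge 5/31 + 5/31 → 10/31
merge 6/31 + 6/31 → 12/31
merge 9/31 + 10/31 → 19/31
merge 12/31 + 19/31 → 1
L = 3/31 + 14/93 + 9/31 + 10/31 + 12/31 + 19/31 + 1 = 266/93 ≈ 2.860 bits/symbol.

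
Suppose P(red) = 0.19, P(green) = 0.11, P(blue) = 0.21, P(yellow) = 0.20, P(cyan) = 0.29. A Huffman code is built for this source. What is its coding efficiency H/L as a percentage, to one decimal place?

98.3%

Entropy H = −Σ p log₂ p ≈ 2.2606 bits.
Huffman merges: 11/100+19/100→3/10; 1/5+21/100→41/100; 29/100+3/10→59/100; 41/100+59/100→1. L = 23/10 ≈ 2.3000.
Efficiency = H/L = 2.2606/2.3000 = 98.3%.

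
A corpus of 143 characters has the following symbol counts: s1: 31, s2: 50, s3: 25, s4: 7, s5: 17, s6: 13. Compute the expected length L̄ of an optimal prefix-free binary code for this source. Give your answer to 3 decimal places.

2.399 bits/symbol

Probabilities are the counts divided by 143.
Repeatedly combine the two least-probable nodes; the expected code length is the sum of the merged weights.
merge 7/143 + 1/11 → 20/143
merge 17/143 + 20/143 → 37/143
merge 25/143 + 31/143 → 56/143
merge 37/143 + 50/143 → 87/143
merge 56/143 + 87/143 → 1
L = 20/143 + 37/143 + 56/143 + 87/143 + 1 = 343/143 ≈ 2.399 bits/symbol.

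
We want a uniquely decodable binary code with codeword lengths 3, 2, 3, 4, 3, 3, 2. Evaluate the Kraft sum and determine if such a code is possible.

1.0625; no

With common denominator 2^4 = 16: Σ 2^(−ℓᵢ) = 2/16 + 4/16 + 2/16 + 1/16 + 2/16 + 2/16 + 4/16 = 17/16 = 1.0625.
Kraft's inequality requires Σ ≤ 1; here Σ = 1.0625 > 1, so no such prefix code exists.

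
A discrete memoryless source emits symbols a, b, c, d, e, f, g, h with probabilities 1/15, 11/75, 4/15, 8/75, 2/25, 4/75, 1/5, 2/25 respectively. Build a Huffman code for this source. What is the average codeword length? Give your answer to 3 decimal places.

Repeatedly combine the two least-probable nodes; the expected code length is the sum of the merged weights.
merge 4/75 + 1/15 → 3/25
merge 2/25 + 2/25 → 4/25
merge 8/75 + 3/25 → 17/75
merge 11/75 + 4/25 → 23/75
merge 1/5 + 17/75 → 32/75
merge 4/15 + 23/75 → 43/75
merge 32/75 + 43/75 → 1
L = 3/25 + 4/25 + 17/75 + 23/75 + 32/75 + 43/75 + 1 = 211/75 ≈ 2.813 bits/symbol.

2.813 bits/symbol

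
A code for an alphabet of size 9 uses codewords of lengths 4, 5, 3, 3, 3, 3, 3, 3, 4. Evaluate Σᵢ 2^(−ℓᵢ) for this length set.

With common denominator 2^5 = 32: Σ 2^(−ℓᵢ) = 2/32 + 1/32 + 4/32 + 4/32 + 4/32 + 4/32 + 4/32 + 4/32 + 2/32 = 29/32 = 0.90625.

0.90625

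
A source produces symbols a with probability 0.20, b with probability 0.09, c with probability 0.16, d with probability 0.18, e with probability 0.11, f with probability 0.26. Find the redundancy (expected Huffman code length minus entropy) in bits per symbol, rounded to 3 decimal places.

0.039 bits

Entropy H = −Σ p log₂ p ≈ 2.5009 bits.
Huffman merges: 9/100+11/100→1/5; 4/25+9/50→17/50; 1/5+1/5→2/5; 13/50+17/50→3/5; 2/5+3/5→1. L = 127/50 ≈ 2.5400.
L − H = 2.5400 − 2.5009 = 0.039 bits.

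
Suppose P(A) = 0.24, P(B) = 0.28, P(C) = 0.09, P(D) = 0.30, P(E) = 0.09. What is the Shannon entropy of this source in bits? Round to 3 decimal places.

2.155 bits

H = −Σ pᵢ log₂ pᵢ.
−0.24·log₂(0.24) = 0.4941
−0.28·log₂(0.28) = 0.5142
−0.09·log₂(0.09) = 0.3127
−0.30·log₂(0.30) = 0.5211
−0.09·log₂(0.09) = 0.3127
Sum ≈ 2.1548 → 2.155 bits.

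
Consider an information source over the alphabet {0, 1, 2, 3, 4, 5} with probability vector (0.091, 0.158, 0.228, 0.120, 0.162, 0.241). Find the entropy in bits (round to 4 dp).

2.5088 bits

H = −Σ pᵢ log₂ pᵢ.
−0.091·log₂(0.091) = 0.3147
−0.158·log₂(0.158) = 0.4206
−0.228·log₂(0.228) = 0.4863
−0.120·log₂(0.120) = 0.3671
−0.162·log₂(0.162) = 0.4254
−0.241·log₂(0.241) = 0.4947
Sum ≈ 2.5088 → 2.5088 bits.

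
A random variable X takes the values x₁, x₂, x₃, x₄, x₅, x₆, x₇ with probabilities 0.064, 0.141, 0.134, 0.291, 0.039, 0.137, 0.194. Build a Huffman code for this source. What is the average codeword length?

Repeatedly combine the two least-probable nodes; the expected code length is the sum of the merged weights.
merge 39/1000 + 8/125 → 103/1000
merge 103/1000 + 67/500 → 237/1000
merge 137/1000 + 141/1000 → 139/500
merge 97/500 + 237/1000 → 431/1000
merge 139/500 + 291/1000 → 569/1000
merge 431/1000 + 569/1000 → 1
L = 103/1000 + 237/1000 + 139/500 + 431/1000 + 569/1000 + 1 = 1309/500 = 2.618 bits/symbol.

2.618 bits/symbol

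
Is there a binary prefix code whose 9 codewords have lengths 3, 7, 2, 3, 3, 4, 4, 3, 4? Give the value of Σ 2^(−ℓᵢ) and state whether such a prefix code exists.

0.9453125; yes

With common denominator 2^7 = 128: Σ 2^(−ℓᵢ) = 16/128 + 1/128 + 32/128 + 16/128 + 16/128 + 8/128 + 8/128 + 16/128 + 8/128 = 121/128 = 0.9453125.
Kraft's inequality requires Σ ≤ 1; here Σ = 0.9453125 ≤ 1, so such a prefix code exists.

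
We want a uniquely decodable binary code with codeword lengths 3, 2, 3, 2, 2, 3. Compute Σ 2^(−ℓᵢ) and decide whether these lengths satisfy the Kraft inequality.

With common denominator 2^3 = 8: Σ 2^(−ℓᵢ) = 1/8 + 2/8 + 1/8 + 2/8 + 2/8 + 1/8 = 9/8 = 1.125.
Kraft's inequality requires Σ ≤ 1; here Σ = 1.125 > 1, so no such prefix code exists.

1.125; no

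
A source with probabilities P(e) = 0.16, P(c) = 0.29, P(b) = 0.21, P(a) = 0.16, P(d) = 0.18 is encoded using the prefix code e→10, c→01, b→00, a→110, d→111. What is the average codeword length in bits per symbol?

L̄ = Σ pᵢ·ℓᵢ = 0.16·2 + 0.29·2 + 0.21·2 + 0.16·3 + 0.18·3 = 2.34 bits/symbol.

2.34 bits/symbol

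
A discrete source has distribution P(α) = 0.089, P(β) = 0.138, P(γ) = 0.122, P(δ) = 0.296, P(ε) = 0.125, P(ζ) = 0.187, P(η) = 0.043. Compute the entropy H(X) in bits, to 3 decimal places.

2.618 bits

H = −Σ pᵢ log₂ pᵢ.
−0.089·log₂(0.089) = 0.3106
−0.138·log₂(0.138) = 0.3943
−0.122·log₂(0.122) = 0.3703
−0.296·log₂(0.296) = 0.5199
−0.125·log₂(0.125) = 0.3750
−0.187·log₂(0.187) = 0.4523
−0.043·log₂(0.043) = 0.1952
Sum ≈ 2.6176 → 2.618 bits.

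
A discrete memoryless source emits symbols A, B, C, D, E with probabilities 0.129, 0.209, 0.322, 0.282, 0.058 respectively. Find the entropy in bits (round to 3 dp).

2.133 bits

H = −Σ pᵢ log₂ pᵢ.
−0.129·log₂(0.129) = 0.3811
−0.209·log₂(0.209) = 0.4720
−0.322·log₂(0.322) = 0.5264
−0.282·log₂(0.282) = 0.5150
−0.058·log₂(0.058) = 0.2383
Sum ≈ 2.1328 → 2.133 bits.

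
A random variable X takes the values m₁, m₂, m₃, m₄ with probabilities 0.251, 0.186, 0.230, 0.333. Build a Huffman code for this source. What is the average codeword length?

2 bits/symbol

Repeatedly combine the two least-probable nodes; the expected code length is the sum of the merged weights.
merge 93/500 + 23/100 → 52/125
merge 251/1000 + 333/1000 → 73/125
merge 52/125 + 73/125 → 1
L = 52/125 + 73/125 + 1 = 2 bits/symbol.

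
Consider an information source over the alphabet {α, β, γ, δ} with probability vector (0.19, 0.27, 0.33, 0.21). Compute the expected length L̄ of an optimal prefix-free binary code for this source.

Repeatedly combine the two least-probable nodes; the expected code length is the sum of the merged weights.
merge 19/100 + 21/100 → 2/5
merge 27/100 + 33/100 → 3/5
merge 2/5 + 3/5 → 1
L = 2/5 + 3/5 + 1 = 2 bits/symbol.

2 bits/symbol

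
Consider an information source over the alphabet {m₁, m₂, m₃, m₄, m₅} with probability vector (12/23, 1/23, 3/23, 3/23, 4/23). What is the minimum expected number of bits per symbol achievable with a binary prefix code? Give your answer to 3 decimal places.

Repeatedly combine the two least-probable nodes; the expected code length is the sum of the merged weights.
merge 1/23 + 3/23 → 4/23
merge 3/23 + 4/23 → 7/23
merge 4/23 + 7/23 → 11/23
merge 11/23 + 12/23 → 1
L = 4/23 + 7/23 + 11/23 + 1 = 45/23 ≈ 1.957 bits/symbol.

1.957 bits/symbol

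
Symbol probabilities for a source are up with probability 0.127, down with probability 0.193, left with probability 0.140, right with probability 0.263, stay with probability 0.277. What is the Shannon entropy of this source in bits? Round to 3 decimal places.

H = −Σ pᵢ log₂ pᵢ.
−0.127·log₂(0.127) = 0.3781
−0.193·log₂(0.193) = 0.4581
−0.140·log₂(0.140) = 0.3971
−0.263·log₂(0.263) = 0.5068
−0.277·log₂(0.277) = 0.5130
Sum ≈ 2.2530 → 2.253 bits.

2.253 bits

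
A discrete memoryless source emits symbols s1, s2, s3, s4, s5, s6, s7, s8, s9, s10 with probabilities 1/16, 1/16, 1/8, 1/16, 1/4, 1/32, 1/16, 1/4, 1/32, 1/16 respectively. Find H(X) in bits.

2.9375 bits

Each probability is a power of 1/2, so log₂(1/p) is an integer.
H = Σ p·log₂(1/p) = 1/16·4 + 1/16·4 + 1/8·3 + 1/16·4 + 1/4·2 + 1/32·5 + 1/16·4 + 1/4·2 + 1/32·5 + 1/16·4 = 2.9375 bits.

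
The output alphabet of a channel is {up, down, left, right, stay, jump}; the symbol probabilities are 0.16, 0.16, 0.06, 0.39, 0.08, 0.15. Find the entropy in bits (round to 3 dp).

2.321 bits

H = −Σ pᵢ log₂ pᵢ.
−0.16·log₂(0.16) = 0.4230
−0.16·log₂(0.16) = 0.4230
−0.06·log₂(0.06) = 0.2435
−0.39·log₂(0.39) = 0.5298
−0.08·log₂(0.08) = 0.2915
−0.15·log₂(0.15) = 0.4105
Sum ≈ 2.3214 → 2.321 bits.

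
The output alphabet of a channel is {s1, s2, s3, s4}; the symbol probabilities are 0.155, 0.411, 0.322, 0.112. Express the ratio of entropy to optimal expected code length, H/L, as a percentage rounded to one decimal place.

98.3%

Entropy H = −Σ p log₂ p ≈ 1.8243 bits.
Huffman merges: 14/125+31/200→267/1000; 267/1000+161/500→589/1000; 411/1000+589/1000→1. L = 232/125 ≈ 1.8560.
Efficiency = H/L = 1.8243/1.8560 = 98.3%.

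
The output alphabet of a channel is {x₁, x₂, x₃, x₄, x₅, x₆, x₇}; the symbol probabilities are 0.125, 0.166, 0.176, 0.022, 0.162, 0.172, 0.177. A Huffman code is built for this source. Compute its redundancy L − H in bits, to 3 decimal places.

Entropy H = −Σ p log₂ p ≈ 2.6717 bits.
Huffman merges: 11/500+1/8→147/1000; 147/1000+81/500→309/1000; 83/500+43/250→169/500; 22/125+177/1000→353/1000; 309/1000+169/500→647/1000; 353/1000+647/1000→1. L = 1397/500 ≈ 2.7940.
L − H = 2.7940 − 2.6717 = 0.122 bits.

0.122 bits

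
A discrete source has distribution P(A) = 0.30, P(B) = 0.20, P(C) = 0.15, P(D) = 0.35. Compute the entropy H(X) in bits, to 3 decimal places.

1.926 bits

H = −Σ pᵢ log₂ pᵢ.
−0.30·log₂(0.30) = 0.5211
−0.20·log₂(0.20) = 0.4644
−0.15·log₂(0.15) = 0.4105
−0.35·log₂(0.35) = 0.5301
Sum ≈ 1.9261 → 1.926 bits.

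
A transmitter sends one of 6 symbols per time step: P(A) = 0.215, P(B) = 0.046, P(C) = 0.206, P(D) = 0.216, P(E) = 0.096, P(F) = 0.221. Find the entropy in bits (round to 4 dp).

2.4341 bits

H = −Σ pᵢ log₂ pᵢ.
−0.215·log₂(0.215) = 0.4768
−0.046·log₂(0.046) = 0.2043
−0.206·log₂(0.206) = 0.4695
−0.216·log₂(0.216) = 0.4776
−0.096·log₂(0.096) = 0.3246
−0.221·log₂(0.221) = 0.4813
Sum ≈ 2.4341 → 2.4341 bits.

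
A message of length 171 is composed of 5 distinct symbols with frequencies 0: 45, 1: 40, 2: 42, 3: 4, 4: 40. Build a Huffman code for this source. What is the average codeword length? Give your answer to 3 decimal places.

Probabilities are the counts divided by 171.
Repeatedly combine the two least-probable nodes; the expected code length is the sum of the merged weights.
merge 4/171 + 40/171 → 44/171
merge 40/171 + 14/57 → 82/171
merge 44/171 + 5/19 → 89/171
merge 82/171 + 89/171 → 1
L = 44/171 + 82/171 + 89/171 + 1 = 386/171 ≈ 2.257 bits/symbol.

2.257 bits/symbol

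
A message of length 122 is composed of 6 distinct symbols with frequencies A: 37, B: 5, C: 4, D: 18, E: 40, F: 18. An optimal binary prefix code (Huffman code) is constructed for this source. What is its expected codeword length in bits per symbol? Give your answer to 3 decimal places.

2.295 bits/symbol

Probabilities are the counts divided by 122.
Repeatedly combine the two least-probable nodes; the expected code length is the sum of the merged weights.
merge 2/61 + 5/122 → 9/122
merge 9/122 + 9/61 → 27/122
merge 9/61 + 27/122 → 45/122
merge 37/122 + 20/61 → 77/122
merge 45/122 + 77/122 → 1
L = 9/122 + 27/122 + 45/122 + 77/122 + 1 = 140/61 ≈ 2.295 bits/symbol.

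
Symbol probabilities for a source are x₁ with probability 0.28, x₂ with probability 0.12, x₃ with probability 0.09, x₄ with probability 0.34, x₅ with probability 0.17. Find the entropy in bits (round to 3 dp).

H = −Σ pᵢ log₂ pᵢ.
−0.28·log₂(0.28) = 0.5142
−0.12·log₂(0.12) = 0.3671
−0.09·log₂(0.09) = 0.3127
−0.34·log₂(0.34) = 0.5292
−0.17·log₂(0.17) = 0.4346
Sum ≈ 2.1577 → 2.158 bits.

2.158 bits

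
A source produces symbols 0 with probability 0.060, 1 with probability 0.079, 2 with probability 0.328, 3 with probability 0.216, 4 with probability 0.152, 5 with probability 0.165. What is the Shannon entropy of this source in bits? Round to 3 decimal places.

2.380 bits

H = −Σ pᵢ log₂ pᵢ.
−0.060·log₂(0.060) = 0.2435
−0.079·log₂(0.079) = 0.2893
−0.328·log₂(0.328) = 0.5275
−0.216·log₂(0.216) = 0.4776
−0.152·log₂(0.152) = 0.4131
−0.165·log₂(0.165) = 0.4289
Sum ≈ 2.3799 → 2.380 bits.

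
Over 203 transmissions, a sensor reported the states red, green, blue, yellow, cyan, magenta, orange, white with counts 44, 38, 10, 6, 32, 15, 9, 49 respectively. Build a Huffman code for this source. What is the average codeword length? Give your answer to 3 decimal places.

Probabilities are the counts divided by 203.
Repeatedly combine the two least-probable nodes; the expected code length is the sum of the merged weights.
merge 6/203 + 9/203 → 15/203
merge 10/203 + 15/203 → 25/203
merge 15/203 + 25/203 → 40/203
merge 32/203 + 38/203 → 10/29
merge 40/203 + 44/203 → 12/29
merge 7/29 + 10/29 → 17/29
merge 12/29 + 17/29 → 1
L = 15/203 + 25/203 + 40/203 + 10/29 + 12/29 + 17/29 + 1 = 556/203 ≈ 2.739 bits/symbol.

2.739 bits/symbol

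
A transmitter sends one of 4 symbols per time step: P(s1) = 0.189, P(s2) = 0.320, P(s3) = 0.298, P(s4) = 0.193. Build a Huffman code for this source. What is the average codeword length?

2 bits/symbol

Repeatedly combine the two least-probable nodes; the expected code length is the sum of the merged weights.
merge 189/1000 + 193/1000 → 191/500
merge 149/500 + 8/25 → 309/500
merge 191/500 + 309/500 → 1
L = 191/500 + 309/500 + 1 = 2 bits/symbol.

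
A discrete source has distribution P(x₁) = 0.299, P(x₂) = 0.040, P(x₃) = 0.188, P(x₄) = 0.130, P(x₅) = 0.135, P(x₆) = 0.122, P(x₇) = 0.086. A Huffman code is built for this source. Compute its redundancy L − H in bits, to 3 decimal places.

Entropy H = −Σ p log₂ p ≈ 2.6072 bits.
Huffman merges: 1/25+43/500→63/500; 61/500+63/500→31/125; 13/100+27/200→53/200; 47/250+31/125→109/250; 53/200+299/1000→141/250; 109/250+141/250→1. L = 2639/1000 ≈ 2.6390.
L − H = 2.6390 − 2.6072 = 0.032 bits.

0.032 bits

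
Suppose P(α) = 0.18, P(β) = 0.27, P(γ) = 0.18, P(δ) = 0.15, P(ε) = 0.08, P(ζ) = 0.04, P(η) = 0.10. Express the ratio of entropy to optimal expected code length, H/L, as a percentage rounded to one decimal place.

98.2%

Entropy H = −Σ p log₂ p ≈ 2.6206 bits.
Huffman merges: 1/25+2/25→3/25; 1/10+3/25→11/50; 3/20+9/50→33/100; 9/50+11/50→2/5; 27/100+33/100→3/5; 2/5+3/5→1. L = 267/100 ≈ 2.6700.
Efficiency = H/L = 2.6206/2.6700 = 98.2%.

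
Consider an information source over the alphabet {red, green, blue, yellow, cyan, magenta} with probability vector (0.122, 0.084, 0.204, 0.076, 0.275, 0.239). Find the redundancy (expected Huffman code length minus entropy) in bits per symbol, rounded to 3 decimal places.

0.015 bits

Entropy H = −Σ p log₂ p ≈ 2.4266 bits.
Huffman merges: 19/250+21/250→4/25; 61/500+4/25→141/500; 51/250+239/1000→443/1000; 11/40+141/500→557/1000; 443/1000+557/1000→1. L = 1221/500 ≈ 2.4420.
L − H = 2.4420 − 2.4266 = 0.015 bits.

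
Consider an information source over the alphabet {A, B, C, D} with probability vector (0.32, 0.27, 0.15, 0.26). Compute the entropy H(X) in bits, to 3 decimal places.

H = −Σ pᵢ log₂ pᵢ.
−0.32·log₂(0.32) = 0.5260
−0.27·log₂(0.27) = 0.5100
−0.15·log₂(0.15) = 0.4105
−0.26·log₂(0.26) = 0.5053
Sum ≈ 1.9519 → 1.952 bits.

1.952 bits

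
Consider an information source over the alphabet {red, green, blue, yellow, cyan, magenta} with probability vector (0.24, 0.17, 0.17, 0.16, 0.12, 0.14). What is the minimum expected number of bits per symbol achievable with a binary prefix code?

Repeatedly combine the two least-probable nodes; the expected code length is the sum of the merged weights.
merge 3/25 + 7/50 → 13/50
merge 4/25 + 17/100 → 33/100
merge 17/100 + 6/25 → 41/100
merge 13/50 + 33/100 → 59/100
merge 41/100 + 59/100 → 1
L = 13/50 + 33/100 + 41/100 + 59/100 + 1 = 259/100 = 2.59 bits/symbol.

2.59 bits/symbol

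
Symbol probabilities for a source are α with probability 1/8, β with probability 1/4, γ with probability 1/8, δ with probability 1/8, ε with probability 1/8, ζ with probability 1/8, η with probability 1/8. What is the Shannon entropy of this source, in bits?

2.75 bits

Each probability is a power of 1/2, so log₂(1/p) is an integer.
H = Σ p·log₂(1/p) = 1/8·3 + 1/4·2 + 1/8·3 + 1/8·3 + 1/8·3 + 1/8·3 + 1/8·3 = 2.75 bits.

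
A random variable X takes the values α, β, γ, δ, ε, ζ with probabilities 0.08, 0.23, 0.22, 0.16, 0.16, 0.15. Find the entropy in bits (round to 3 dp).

H = −Σ pᵢ log₂ pᵢ.
−0.08·log₂(0.08) = 0.2915
−0.23·log₂(0.23) = 0.4877
−0.22·log₂(0.22) = 0.4806
−0.16·log₂(0.16) = 0.4230
−0.16·log₂(0.16) = 0.4230
−0.15·log₂(0.15) = 0.4105
Sum ≈ 2.5163 → 2.516 bits.

2.516 bits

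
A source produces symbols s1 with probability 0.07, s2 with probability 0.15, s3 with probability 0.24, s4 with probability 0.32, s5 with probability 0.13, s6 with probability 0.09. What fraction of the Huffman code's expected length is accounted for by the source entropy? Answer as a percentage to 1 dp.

98.1%

Entropy H = −Σ p log₂ p ≈ 2.3946 bits.
Huffman merges: 7/100+9/100→4/25; 13/100+3/20→7/25; 4/25+6/25→2/5; 7/25+8/25→3/5; 2/5+3/5→1. L = 61/25 ≈ 2.4400.
Efficiency = H/L = 2.3946/2.4400 = 98.1%.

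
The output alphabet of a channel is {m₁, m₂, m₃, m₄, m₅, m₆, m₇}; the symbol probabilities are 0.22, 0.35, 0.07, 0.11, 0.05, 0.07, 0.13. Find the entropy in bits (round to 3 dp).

H = −Σ pᵢ log₂ pᵢ.
−0.22·log₂(0.22) = 0.4806
−0.35·log₂(0.35) = 0.5301
−0.07·log₂(0.07) = 0.2686
−0.11·log₂(0.11) = 0.3503
−0.05·log₂(0.05) = 0.2161
−0.07·log₂(0.07) = 0.2686
−0.13·log₂(0.13) = 0.3826
Sum ≈ 2.4968 → 2.497 bits.

2.497 bits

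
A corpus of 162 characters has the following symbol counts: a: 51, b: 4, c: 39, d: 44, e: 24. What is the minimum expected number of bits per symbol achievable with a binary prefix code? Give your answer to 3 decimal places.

2.173 bits/symbol

Probabilities are the counts divided by 162.
Repeatedly combine the two least-probable nodes; the expected code length is the sum of the merged weights.
merge 2/81 + 4/27 → 14/81
merge 14/81 + 13/54 → 67/162
merge 22/81 + 17/54 → 95/162
merge 67/162 + 95/162 → 1
L = 14/81 + 67/162 + 95/162 + 1 = 176/81 ≈ 2.173 bits/symbol.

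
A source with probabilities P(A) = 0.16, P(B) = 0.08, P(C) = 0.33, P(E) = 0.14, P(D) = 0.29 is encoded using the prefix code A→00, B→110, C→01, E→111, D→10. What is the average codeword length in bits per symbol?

2.22 bits/symbol

L̄ = Σ pᵢ·ℓᵢ = 0.16·2 + 0.08·3 + 0.33·2 + 0.14·3 + 0.29·2 = 2.22 bits/symbol.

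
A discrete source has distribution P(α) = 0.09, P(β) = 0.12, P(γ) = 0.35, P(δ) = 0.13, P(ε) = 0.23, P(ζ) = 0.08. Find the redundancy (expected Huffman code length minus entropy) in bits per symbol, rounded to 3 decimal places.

0.048 bits

Entropy H = −Σ p log₂ p ≈ 2.3716 bits.
Huffman merges: 2/25+9/100→17/100; 3/25+13/100→1/4; 17/100+23/100→2/5; 1/4+7/20→3/5; 2/5+3/5→1. L = 121/50 ≈ 2.4200.
L − H = 2.4200 − 2.3716 = 0.048 bits.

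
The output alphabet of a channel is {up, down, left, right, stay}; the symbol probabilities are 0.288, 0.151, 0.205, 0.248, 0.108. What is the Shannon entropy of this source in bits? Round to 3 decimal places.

2.243 bits

H = −Σ pᵢ log₂ pᵢ.
−0.288·log₂(0.288) = 0.5172
−0.151·log₂(0.151) = 0.4118
−0.205·log₂(0.205) = 0.4687
−0.248·log₂(0.248) = 0.4989
−0.108·log₂(0.108) = 0.3468
Sum ≈ 2.2434 → 2.243 bits.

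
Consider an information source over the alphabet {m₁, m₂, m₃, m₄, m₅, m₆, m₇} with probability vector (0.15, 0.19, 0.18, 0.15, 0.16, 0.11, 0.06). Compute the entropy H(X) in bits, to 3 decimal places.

2.738 bits

H = −Σ pᵢ log₂ pᵢ.
−0.15·log₂(0.15) = 0.4105
−0.19·log₂(0.19) = 0.4552
−0.18·log₂(0.18) = 0.4453
−0.15·log₂(0.15) = 0.4105
−0.16·log₂(0.16) = 0.4230
−0.11·log₂(0.11) = 0.3503
−0.06·log₂(0.06) = 0.2435
Sum ≈ 2.7385 → 2.738 bits.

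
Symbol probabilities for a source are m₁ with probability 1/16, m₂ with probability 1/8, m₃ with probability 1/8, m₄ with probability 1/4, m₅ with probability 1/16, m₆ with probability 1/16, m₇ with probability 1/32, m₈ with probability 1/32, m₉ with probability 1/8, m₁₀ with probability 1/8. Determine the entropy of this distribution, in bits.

Each probability is a power of 1/2, so log₂(1/p) is an integer.
H = Σ p·log₂(1/p) = 1/16·4 + 1/8·3 + 1/8·3 + 1/4·2 + 1/16·4 + 1/16·4 + 1/32·5 + 1/32·5 + 1/8·3 + 1/8·3 = 3.0625 bits.

3.0625 bits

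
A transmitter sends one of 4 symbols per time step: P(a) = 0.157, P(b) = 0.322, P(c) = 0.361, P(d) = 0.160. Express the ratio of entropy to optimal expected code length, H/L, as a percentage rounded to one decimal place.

97.1%

Entropy H = −Σ p log₂ p ≈ 1.8995 bits.
Huffman merges: 157/1000+4/25→317/1000; 317/1000+161/500→639/1000; 361/1000+639/1000→1. L = 489/250 ≈ 1.9560.
Efficiency = H/L = 1.8995/1.9560 = 97.1%.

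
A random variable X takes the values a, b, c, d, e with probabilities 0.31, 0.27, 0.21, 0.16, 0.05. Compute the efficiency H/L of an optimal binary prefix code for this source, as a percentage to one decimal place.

Entropy H = −Σ p log₂ p ≈ 2.1458 bits.
Huffman merges: 1/20+4/25→21/100; 21/100+21/100→21/50; 27/100+31/100→29/50; 21/50+29/50→1. L = 221/100 ≈ 2.2100.
Efficiency = H/L = 2.1458/2.2100 = 97.1%.

97.1%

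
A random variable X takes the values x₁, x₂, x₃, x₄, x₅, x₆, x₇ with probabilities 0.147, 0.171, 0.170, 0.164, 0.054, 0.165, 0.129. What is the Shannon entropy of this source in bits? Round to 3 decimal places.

H = −Σ pᵢ log₂ pᵢ.
−0.147·log₂(0.147) = 0.4066
−0.171·log₂(0.171) = 0.4357
−0.170·log₂(0.170) = 0.4346
−0.164·log₂(0.164) = 0.4278
−0.054·log₂(0.054) = 0.2274
−0.165·log₂(0.165) = 0.4289
−0.129·log₂(0.129) = 0.3811
Sum ≈ 2.7421 → 2.742 bits.

2.742 bits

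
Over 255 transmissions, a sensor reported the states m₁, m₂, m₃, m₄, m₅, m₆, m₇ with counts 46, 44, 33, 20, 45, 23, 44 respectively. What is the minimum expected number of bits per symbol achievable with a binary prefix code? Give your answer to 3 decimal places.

Probabilities are the counts divided by 255.
Repeatedly combine the two least-probable nodes; the expected code length is the sum of the merged weights.
merge 4/51 + 23/255 → 43/255
merge 11/85 + 43/255 → 76/255
merge 44/255 + 44/255 → 88/255
merge 3/17 + 46/255 → 91/255
merge 76/255 + 88/255 → 164/255
merge 91/255 + 164/255 → 1
L = 43/255 + 76/255 + 88/255 + 91/255 + 164/255 + 1 = 239/85 ≈ 2.812 bits/symbol.

2.812 bits/symbol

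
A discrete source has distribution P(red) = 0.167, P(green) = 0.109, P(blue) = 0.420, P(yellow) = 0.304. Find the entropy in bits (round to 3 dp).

1.828 bits

H = −Σ pᵢ log₂ pᵢ.
−0.167·log₂(0.167) = 0.4312
−0.109·log₂(0.109) = 0.3485
−0.420·log₂(0.420) = 0.5256
−0.304·log₂(0.304) = 0.5222
Sum ≈ 1.8276 → 1.828 bits.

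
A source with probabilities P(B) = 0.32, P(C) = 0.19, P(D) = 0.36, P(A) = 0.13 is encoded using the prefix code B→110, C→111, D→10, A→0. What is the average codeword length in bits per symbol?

2.38 bits/symbol

L̄ = Σ pᵢ·ℓᵢ = 0.32·3 + 0.19·3 + 0.36·2 + 0.13·1 = 2.38 bits/symbol.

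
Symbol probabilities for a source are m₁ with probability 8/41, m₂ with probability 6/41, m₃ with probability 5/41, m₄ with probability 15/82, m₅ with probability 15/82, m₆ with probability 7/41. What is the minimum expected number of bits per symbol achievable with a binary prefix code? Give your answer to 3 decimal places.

2.622 bits/symbol

Repeatedly combine the two least-probable nodes; the expected code length is the sum of the merged weights.
merge 5/41 + 6/41 → 11/41
merge 7/41 + 15/82 → 29/82
merge 15/82 + 8/41 → 31/82
merge 11/41 + 29/82 → 51/82
merge 31/82 + 51/82 → 1
L = 11/41 + 29/82 + 31/82 + 51/82 + 1 = 215/82 ≈ 2.622 bits/symbol.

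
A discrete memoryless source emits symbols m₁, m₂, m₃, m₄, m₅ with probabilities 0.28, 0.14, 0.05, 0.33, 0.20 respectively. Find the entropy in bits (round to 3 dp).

H = −Σ pᵢ log₂ pᵢ.
−0.28·log₂(0.28) = 0.5142
−0.14·log₂(0.14) = 0.3971
−0.05·log₂(0.05) = 0.2161
−0.33·log₂(0.33) = 0.5278
−0.20·log₂(0.20) = 0.4644
Sum ≈ 2.1196 → 2.120 bits.

2.120 bits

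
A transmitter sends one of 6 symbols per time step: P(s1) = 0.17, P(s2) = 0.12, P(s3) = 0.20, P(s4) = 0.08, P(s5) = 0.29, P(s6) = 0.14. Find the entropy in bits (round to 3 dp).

H = −Σ pᵢ log₂ pᵢ.
−0.17·log₂(0.17) = 0.4346
−0.12·log₂(0.12) = 0.3671
−0.20·log₂(0.20) = 0.4644
−0.08·log₂(0.08) = 0.2915
−0.29·log₂(0.29) = 0.5179
−0.14·log₂(0.14) = 0.3971
Sum ≈ 2.4726 → 2.473 bits.

2.473 bits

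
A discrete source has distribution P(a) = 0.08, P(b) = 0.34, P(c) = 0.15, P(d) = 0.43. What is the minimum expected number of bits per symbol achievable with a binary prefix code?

1.8 bits/symbol

Repeatedly combine the two least-probable nodes; the expected code length is the sum of the merged weights.
merge 2/25 + 3/20 → 23/100
merge 23/100 + 17/50 → 57/100
merge 43/100 + 57/100 → 1
L = 23/100 + 57/100 + 1 = 9/5 = 1.8 bits/symbol.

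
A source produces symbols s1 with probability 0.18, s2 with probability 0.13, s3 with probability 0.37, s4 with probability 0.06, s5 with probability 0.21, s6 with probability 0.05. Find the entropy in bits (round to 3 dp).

H = −Σ pᵢ log₂ pᵢ.
−0.18·log₂(0.18) = 0.4453
−0.13·log₂(0.13) = 0.3826
−0.37·log₂(0.37) = 0.5307
−0.06·log₂(0.06) = 0.2435
−0.21·log₂(0.21) = 0.4728
−0.05·log₂(0.05) = 0.2161
Sum ≈ 2.2911 → 2.291 bits.

2.291 bits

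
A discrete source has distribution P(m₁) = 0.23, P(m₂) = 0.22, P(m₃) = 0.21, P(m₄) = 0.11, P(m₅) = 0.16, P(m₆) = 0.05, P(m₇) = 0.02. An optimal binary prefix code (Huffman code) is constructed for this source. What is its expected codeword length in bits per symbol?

Repeatedly combine the two least-probable nodes; the expected code length is the sum of the merged weights.
merge 1/50 + 1/20 → 7/100
merge 7/100 + 11/100 → 9/50
merge 4/25 + 9/50 → 17/50
merge 21/100 + 11/50 → 43/100
merge 23/100 + 17/50 → 57/100
merge 43/100 + 57/100 → 1
L = 7/100 + 9/50 + 17/50 + 43/100 + 57/100 + 1 = 259/100 = 2.59 bits/symbol.

2.59 bits/symbol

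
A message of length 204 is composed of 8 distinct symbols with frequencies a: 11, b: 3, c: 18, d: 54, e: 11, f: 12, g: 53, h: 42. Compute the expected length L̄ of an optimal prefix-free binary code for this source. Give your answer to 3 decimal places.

Probabilities are the counts divided by 204.
Repeatedly combine the two least-probable nodes; the expected code length is the sum of the merged weights.
merge 1/68 + 11/204 → 7/102
merge 11/204 + 1/17 → 23/204
merge 7/102 + 3/34 → 8/51
merge 23/204 + 8/51 → 55/204
merge 7/34 + 53/204 → 95/204
merge 9/34 + 55/204 → 109/204
merge 95/204 + 109/204 → 1
L = 7/102 + 23/204 + 8/51 + 55/204 + 95/204 + 109/204 + 1 = 133/51 ≈ 2.608 bits/symbol.

2.608 bits/symbol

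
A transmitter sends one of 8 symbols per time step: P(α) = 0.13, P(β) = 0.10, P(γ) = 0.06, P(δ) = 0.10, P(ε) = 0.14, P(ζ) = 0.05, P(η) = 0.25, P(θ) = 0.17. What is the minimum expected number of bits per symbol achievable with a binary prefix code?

2.86 bits/symbol

Repeatedly combine the two least-probable nodes; the expected code length is the sum of the merged weights.
merge 1/20 + 3/50 → 11/100
merge 1/10 + 1/10 → 1/5
merge 11/100 + 13/100 → 6/25
merge 7/50 + 17/100 → 31/100
merge 1/5 + 6/25 → 11/25
merge 1/4 + 31/100 → 14/25
merge 11/25 + 14/25 → 1
L = 11/100 + 1/5 + 6/25 + 31/100 + 11/25 + 14/25 + 1 = 143/50 = 2.86 bits/symbol.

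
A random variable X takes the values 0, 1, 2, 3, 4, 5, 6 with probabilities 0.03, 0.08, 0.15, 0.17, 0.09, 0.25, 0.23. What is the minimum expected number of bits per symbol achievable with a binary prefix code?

2.63 bits/symbol

Repeatedly combine the two least-probable nodes; the expected code length is the sum of the merged weights.
merge 3/100 + 2/25 → 11/100
merge 9/100 + 11/100 → 1/5
merge 3/20 + 17/100 → 8/25
merge 1/5 + 23/100 → 43/100
merge 1/4 + 8/25 → 57/100
merge 43/100 + 57/100 → 1
L = 11/100 + 1/5 + 8/25 + 43/100 + 57/100 + 1 = 263/100 = 2.63 bits/symbol.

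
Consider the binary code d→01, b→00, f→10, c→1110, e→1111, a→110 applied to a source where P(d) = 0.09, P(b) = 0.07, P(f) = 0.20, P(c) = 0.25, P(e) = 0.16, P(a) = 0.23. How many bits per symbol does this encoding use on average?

L̄ = Σ pᵢ·ℓᵢ = 0.09·2 + 0.07·2 + 0.20·2 + 0.25·4 + 0.16·4 + 0.23·3 = 3.05 bits/symbol.

3.05 bits/symbol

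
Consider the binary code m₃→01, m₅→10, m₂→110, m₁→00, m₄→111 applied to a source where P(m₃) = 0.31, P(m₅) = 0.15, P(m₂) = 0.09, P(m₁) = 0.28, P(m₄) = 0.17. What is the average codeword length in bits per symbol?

L̄ = Σ pᵢ·ℓᵢ = 0.31·2 + 0.15·2 + 0.09·3 + 0.28·2 + 0.17·3 = 2.26 bits/symbol.

2.26 bits/symbol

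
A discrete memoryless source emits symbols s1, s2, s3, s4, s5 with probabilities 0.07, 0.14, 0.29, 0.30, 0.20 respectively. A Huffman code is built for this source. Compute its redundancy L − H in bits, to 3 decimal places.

Entropy H = −Σ p log₂ p ≈ 2.1690 bits.
Huffman merges: 7/100+7/50→21/100; 1/5+21/100→41/100; 29/100+3/10→59/100; 41/100+59/100→1. L = 221/100 ≈ 2.2100.
L − H = 2.2100 − 2.1690 = 0.041 bits.

0.041 bits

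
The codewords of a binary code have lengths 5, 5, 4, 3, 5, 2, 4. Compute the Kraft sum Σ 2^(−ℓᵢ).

0.59375

With common denominator 2^5 = 32: Σ 2^(−ℓᵢ) = 1/32 + 1/32 + 2/32 + 4/32 + 1/32 + 8/32 + 2/32 = 19/32 = 0.59375.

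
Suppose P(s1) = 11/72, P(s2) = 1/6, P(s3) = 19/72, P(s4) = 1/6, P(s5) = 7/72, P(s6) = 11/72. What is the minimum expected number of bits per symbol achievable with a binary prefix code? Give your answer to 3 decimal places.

Repeatedly combine the two least-probable nodes; the expected code length is the sum of the merged weights.
merge 7/72 + 11/72 → 1/4
merge 11/72 + 1/6 → 23/72
merge 1/6 + 1/4 → 5/12
merge 19/72 + 23/72 → 7/12
merge 5/12 + 7/12 → 1
L = 1/4 + 23/72 + 5/12 + 7/12 + 1 = 185/72 ≈ 2.569 bits/symbol.

2.569 bits/symbol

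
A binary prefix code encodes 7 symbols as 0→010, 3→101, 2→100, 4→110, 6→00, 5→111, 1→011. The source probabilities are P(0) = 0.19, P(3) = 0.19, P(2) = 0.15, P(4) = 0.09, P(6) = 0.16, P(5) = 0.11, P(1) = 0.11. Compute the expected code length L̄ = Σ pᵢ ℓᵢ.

2.84 bits/symbol

L̄ = Σ pᵢ·ℓᵢ = 0.19·3 + 0.19·3 + 0.15·3 + 0.09·3 + 0.16·2 + 0.11·3 + 0.11·3 = 2.84 bits/symbol.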